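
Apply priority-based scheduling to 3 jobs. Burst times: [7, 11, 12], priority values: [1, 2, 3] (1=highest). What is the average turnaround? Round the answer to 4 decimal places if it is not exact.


Sort by priority (ascending = highest first):
Order: [(1, 7), (2, 11), (3, 12)]
Completion times:
  Priority 1, burst=7, C=7
  Priority 2, burst=11, C=18
  Priority 3, burst=12, C=30
Average turnaround = 55/3 = 18.3333

18.3333


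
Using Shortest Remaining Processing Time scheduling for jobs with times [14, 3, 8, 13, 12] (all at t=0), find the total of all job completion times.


Since all jobs arrive at t=0, SRPT equals SPT ordering.
SPT order: [3, 8, 12, 13, 14]
Completion times:
  Job 1: p=3, C=3
  Job 2: p=8, C=11
  Job 3: p=12, C=23
  Job 4: p=13, C=36
  Job 5: p=14, C=50
Total completion time = 3 + 11 + 23 + 36 + 50 = 123

123


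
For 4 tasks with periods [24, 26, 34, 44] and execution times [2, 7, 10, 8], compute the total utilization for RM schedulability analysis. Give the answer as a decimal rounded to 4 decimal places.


Compute individual utilizations (exact fractions):
  Task 1: C/T = 2/24 = 1/12 (approx. 0.0833)
  Task 2: C/T = 7/26 (approx. 0.2692)
  Task 3: C/T = 10/34 = 5/17 (approx. 0.2941)
  Task 4: C/T = 8/44 = 2/11 (approx. 0.1818)
Total utilization U = 1/12 + 7/26 + 5/17 + 2/11 = 24169/29172
Rounded to 4 decimal places: U = 0.8285
RM (Liu & Layland) bound for 4 tasks = 0.756828; compare with U = 24169/29172 (approx. 0.828500)
bound < U <= 1, so the RM sufficient condition is not met (inconclusive; an exact test such as response-time analysis is needed).

0.8285


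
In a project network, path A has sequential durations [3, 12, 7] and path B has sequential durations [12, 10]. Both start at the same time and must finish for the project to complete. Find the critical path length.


Path A total = 3 + 12 + 7 = 22
Path B total = 12 + 10 = 22
Critical path = longest path = max(22, 22) = 22

22


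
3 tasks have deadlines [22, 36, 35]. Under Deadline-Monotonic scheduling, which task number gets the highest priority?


Sort tasks by relative deadline (ascending):
  Task 1: deadline = 22
  Task 3: deadline = 35
  Task 2: deadline = 36
Priority order (highest first): [1, 3, 2]
Highest priority task = 1

1


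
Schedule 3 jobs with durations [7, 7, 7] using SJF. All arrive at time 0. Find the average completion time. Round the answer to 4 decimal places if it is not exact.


SJF order (ascending): [7, 7, 7]
Completion times:
  Job 1: burst=7, C=7
  Job 2: burst=7, C=14
  Job 3: burst=7, C=21
Average completion = 42/3 = 14.0

14.0


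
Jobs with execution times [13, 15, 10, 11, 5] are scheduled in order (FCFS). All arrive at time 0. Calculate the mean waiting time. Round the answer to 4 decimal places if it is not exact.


FCFS order (as given): [13, 15, 10, 11, 5]
Waiting times:
  Job 1: wait = 0
  Job 2: wait = 13
  Job 3: wait = 28
  Job 4: wait = 38
  Job 5: wait = 49
Sum of waiting times = 128
Average waiting time = 128/5 = 25.6

25.6


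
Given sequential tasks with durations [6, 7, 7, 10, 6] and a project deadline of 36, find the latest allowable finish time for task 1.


LF(activity 1) = deadline - sum of successor durations
Successors: activities 2 through 5 with durations [7, 7, 10, 6]
Sum of successor durations = 30
LF = 36 - 30 = 6

6


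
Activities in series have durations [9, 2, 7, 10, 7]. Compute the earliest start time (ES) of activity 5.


Activity 5 starts after activities 1 through 4 complete.
Predecessor durations: [9, 2, 7, 10]
ES = 9 + 2 + 7 + 10 = 28

28


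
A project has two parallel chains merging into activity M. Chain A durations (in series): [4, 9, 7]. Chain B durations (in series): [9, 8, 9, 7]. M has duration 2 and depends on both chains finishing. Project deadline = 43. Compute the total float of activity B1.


Forward pass: ES(B1) = sum of predecessors on chain B = 0
EF = ES + duration = 0 + 9 = 9
Backward pass: LF(M) = deadline = 43; LS(M) = 43 - 2 = 41
LF(B1) = LS(M) - sum(successors on chain B) = 41 - 24 = 17
LS = LF - duration = 17 - 9 = 8
Total float = LS - ES = 8 - 0 = 8

8


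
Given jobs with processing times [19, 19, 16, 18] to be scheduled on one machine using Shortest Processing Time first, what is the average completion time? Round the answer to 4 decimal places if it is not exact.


Sort jobs by processing time (SPT order): [16, 18, 19, 19]
Compute completion times sequentially:
  Job 1: processing = 16, completes at 16
  Job 2: processing = 18, completes at 34
  Job 3: processing = 19, completes at 53
  Job 4: processing = 19, completes at 72
Sum of completion times = 175
Average completion time = 175/4 = 43.75

43.75


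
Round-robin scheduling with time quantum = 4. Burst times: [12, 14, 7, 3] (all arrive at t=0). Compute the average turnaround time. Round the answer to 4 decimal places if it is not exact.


Time quantum = 4
Execution trace:
  J1 runs 4 units, time = 4
  J2 runs 4 units, time = 8
  J3 runs 4 units, time = 12
  J4 runs 3 units, time = 15
  J1 runs 4 units, time = 19
  J2 runs 4 units, time = 23
  J3 runs 3 units, time = 26
  J1 runs 4 units, time = 30
  J2 runs 4 units, time = 34
  J2 runs 2 units, time = 36
Finish times: [30, 36, 26, 15]
Average turnaround = 107/4 = 26.75

26.75


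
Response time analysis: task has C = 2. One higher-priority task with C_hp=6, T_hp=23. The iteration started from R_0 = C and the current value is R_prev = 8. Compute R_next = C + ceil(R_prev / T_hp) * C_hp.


R_next = C + ceil(R_prev / T_hp) * C_hp
ceil(8 / 23) = ceil(0.3478) = 1
Interference = 1 * 6 = 6
R_next = 2 + 6 = 8
R_next = R_prev, so the iteration has converged (response time = 8).

8


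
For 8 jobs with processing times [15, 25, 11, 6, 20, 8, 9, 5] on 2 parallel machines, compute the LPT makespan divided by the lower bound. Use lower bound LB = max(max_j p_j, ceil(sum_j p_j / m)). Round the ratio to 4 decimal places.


LPT order: [25, 20, 15, 11, 9, 8, 6, 5]
Machine loads after assignment: [50, 49]
LPT makespan = 50
Lower bound = max(max_job, ceil(total/2)) = max(25, 50) = 50
Ratio = 50 / 50 = 1.0

1.0


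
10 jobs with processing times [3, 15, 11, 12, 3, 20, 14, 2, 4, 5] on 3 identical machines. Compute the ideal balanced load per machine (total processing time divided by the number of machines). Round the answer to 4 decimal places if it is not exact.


Total processing time = 3 + 15 + 11 + 12 + 3 + 20 + 14 + 2 + 4 + 5 = 89
Number of machines = 3
Ideal balanced load = 89 / 3 = 29.6667

29.6667


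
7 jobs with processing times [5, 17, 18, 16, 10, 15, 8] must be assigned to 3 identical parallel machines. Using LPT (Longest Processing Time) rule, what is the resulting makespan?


Sort jobs in decreasing order (LPT): [18, 17, 16, 15, 10, 8, 5]
Assign each job to the least loaded machine:
  Machine 1: jobs [18, 8, 5], load = 31
  Machine 2: jobs [17, 10], load = 27
  Machine 3: jobs [16, 15], load = 31
Makespan = max load = 31

31


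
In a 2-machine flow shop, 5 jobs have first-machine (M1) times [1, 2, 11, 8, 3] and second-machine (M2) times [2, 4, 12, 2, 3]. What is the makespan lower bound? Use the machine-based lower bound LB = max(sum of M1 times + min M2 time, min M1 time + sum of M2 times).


LB1 = sum(M1 times) + min(M2 times) = 25 + 2 = 27
LB2 = min(M1 times) + sum(M2 times) = 1 + 23 = 24
Lower bound = max(LB1, LB2) = max(27, 24) = 27

27


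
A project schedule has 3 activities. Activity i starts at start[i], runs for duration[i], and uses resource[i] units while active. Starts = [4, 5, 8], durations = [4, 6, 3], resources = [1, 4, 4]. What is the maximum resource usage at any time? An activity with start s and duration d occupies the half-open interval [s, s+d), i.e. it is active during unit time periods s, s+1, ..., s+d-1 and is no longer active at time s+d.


Each activity i is active on [start_i, start_i + duration_i).
Compute total resource usage per time slot:
  t=0: active resources = [], total = 0
  t=1: active resources = [], total = 0
  t=2: active resources = [], total = 0
  t=3: active resources = [], total = 0
  t=4: active resources = [1], total = 1
  t=5: active resources = [1, 4], total = 5
  t=6: active resources = [1, 4], total = 5
  t=7: active resources = [1, 4], total = 5
  t=8: active resources = [4, 4], total = 8
  t=9: active resources = [4, 4], total = 8
  t=10: active resources = [4, 4], total = 8
Peak resource demand = 8

8


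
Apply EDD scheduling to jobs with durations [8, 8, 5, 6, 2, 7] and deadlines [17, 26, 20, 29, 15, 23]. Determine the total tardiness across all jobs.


Sort by due date (EDD order): [(2, 15), (8, 17), (5, 20), (7, 23), (8, 26), (6, 29)]
Compute completion times and tardiness:
  Job 1: p=2, d=15, C=2, tardiness=max(0,2-15)=0
  Job 2: p=8, d=17, C=10, tardiness=max(0,10-17)=0
  Job 3: p=5, d=20, C=15, tardiness=max(0,15-20)=0
  Job 4: p=7, d=23, C=22, tardiness=max(0,22-23)=0
  Job 5: p=8, d=26, C=30, tardiness=max(0,30-26)=4
  Job 6: p=6, d=29, C=36, tardiness=max(0,36-29)=7
Total tardiness = 11

11


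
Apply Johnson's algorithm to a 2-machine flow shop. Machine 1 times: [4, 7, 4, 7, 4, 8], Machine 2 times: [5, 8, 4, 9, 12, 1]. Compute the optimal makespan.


Apply Johnson's rule:
  Group 1 (a <= b): [(1, 4, 5), (3, 4, 4), (5, 4, 12), (2, 7, 8), (4, 7, 9)]
  Group 2 (a > b): [(6, 8, 1)]
Optimal job order: [1, 3, 5, 2, 4, 6]
Schedule:
  Job 1: M1 done at 4, M2 done at 9
  Job 3: M1 done at 8, M2 done at 13
  Job 5: M1 done at 12, M2 done at 25
  Job 2: M1 done at 19, M2 done at 33
  Job 4: M1 done at 26, M2 done at 42
  Job 6: M1 done at 34, M2 done at 43
Makespan = 43

43


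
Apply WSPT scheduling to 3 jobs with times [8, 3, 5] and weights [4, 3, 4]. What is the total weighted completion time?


Compute p/w ratios and sort ascending (WSPT): [(3, 3), (5, 4), (8, 4)]
Compute weighted completion times:
  Job (p=3,w=3): C=3, w*C=3*3=9
  Job (p=5,w=4): C=8, w*C=4*8=32
  Job (p=8,w=4): C=16, w*C=4*16=64
Total weighted completion time = 105

105


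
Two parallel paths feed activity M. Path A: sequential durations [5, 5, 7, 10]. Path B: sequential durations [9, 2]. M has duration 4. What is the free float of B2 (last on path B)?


ES(B2) = sum of predecessors on chain B = 9
EF(B2) = ES + duration = 9 + 2 = 11
Successor of B2 is M. ES(M) = max(sum(A), sum(B)) = max(27, 11) = 27
Free float = ES(successor) - EF(current) = 27 - 11 = 16

16


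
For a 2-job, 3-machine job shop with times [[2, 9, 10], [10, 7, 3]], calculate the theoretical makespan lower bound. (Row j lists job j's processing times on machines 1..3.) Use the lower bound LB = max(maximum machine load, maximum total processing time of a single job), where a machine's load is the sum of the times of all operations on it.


Machine loads:
  Machine 1: 2 + 10 = 12
  Machine 2: 9 + 7 = 16
  Machine 3: 10 + 3 = 13
Max machine load = 16
Job totals:
  Job 1: 21
  Job 2: 20
Max job total = 21
Lower bound = max(16, 21) = 21

21


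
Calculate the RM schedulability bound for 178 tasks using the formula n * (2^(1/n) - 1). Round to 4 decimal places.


Compute 2^(1/178) = 1.0039016771
Subtract 1: 1.0039016771 - 1 = 0.0039016771
Multiply by n: 178 * 0.0039016771 = 0.6944985238
Round to 4 dp: 0.6945

0.6945


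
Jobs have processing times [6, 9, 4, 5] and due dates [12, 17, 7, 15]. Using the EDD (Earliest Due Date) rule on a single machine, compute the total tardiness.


Sort by due date (EDD order): [(4, 7), (6, 12), (5, 15), (9, 17)]
Compute completion times and tardiness:
  Job 1: p=4, d=7, C=4, tardiness=max(0,4-7)=0
  Job 2: p=6, d=12, C=10, tardiness=max(0,10-12)=0
  Job 3: p=5, d=15, C=15, tardiness=max(0,15-15)=0
  Job 4: p=9, d=17, C=24, tardiness=max(0,24-17)=7
Total tardiness = 7

7


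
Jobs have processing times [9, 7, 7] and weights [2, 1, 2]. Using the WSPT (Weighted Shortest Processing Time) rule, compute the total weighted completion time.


Compute p/w ratios and sort ascending (WSPT): [(7, 2), (9, 2), (7, 1)]
Compute weighted completion times:
  Job (p=7,w=2): C=7, w*C=2*7=14
  Job (p=9,w=2): C=16, w*C=2*16=32
  Job (p=7,w=1): C=23, w*C=1*23=23
Total weighted completion time = 69

69


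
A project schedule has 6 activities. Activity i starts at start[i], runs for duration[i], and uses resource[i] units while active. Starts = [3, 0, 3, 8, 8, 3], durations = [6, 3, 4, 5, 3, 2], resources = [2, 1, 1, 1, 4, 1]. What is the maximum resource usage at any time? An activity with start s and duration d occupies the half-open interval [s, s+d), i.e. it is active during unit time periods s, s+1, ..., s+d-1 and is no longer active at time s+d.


Each activity i is active on [start_i, start_i + duration_i).
Compute total resource usage per time slot:
  t=0: active resources = [1], total = 1
  t=1: active resources = [1], total = 1
  t=2: active resources = [1], total = 1
  t=3: active resources = [2, 1, 1], total = 4
  t=4: active resources = [2, 1, 1], total = 4
  t=5: active resources = [2, 1], total = 3
  t=6: active resources = [2, 1], total = 3
  t=7: active resources = [2], total = 2
  t=8: active resources = [2, 1, 4], total = 7
  t=9: active resources = [1, 4], total = 5
  t=10: active resources = [1, 4], total = 5
  t=11: active resources = [1], total = 1
  t=12: active resources = [1], total = 1
Peak resource demand = 7

7


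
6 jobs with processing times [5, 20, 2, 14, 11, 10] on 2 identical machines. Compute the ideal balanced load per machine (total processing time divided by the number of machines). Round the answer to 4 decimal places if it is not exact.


Total processing time = 5 + 20 + 2 + 14 + 11 + 10 = 62
Number of machines = 2
Ideal balanced load = 62 / 2 = 31.0

31.0


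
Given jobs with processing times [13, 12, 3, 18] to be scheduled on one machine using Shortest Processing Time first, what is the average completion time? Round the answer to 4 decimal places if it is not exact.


Sort jobs by processing time (SPT order): [3, 12, 13, 18]
Compute completion times sequentially:
  Job 1: processing = 3, completes at 3
  Job 2: processing = 12, completes at 15
  Job 3: processing = 13, completes at 28
  Job 4: processing = 18, completes at 46
Sum of completion times = 92
Average completion time = 92/4 = 23.0

23.0


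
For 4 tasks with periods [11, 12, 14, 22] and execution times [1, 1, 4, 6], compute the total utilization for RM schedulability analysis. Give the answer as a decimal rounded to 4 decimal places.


Compute individual utilizations (exact fractions):
  Task 1: C/T = 1/11 (approx. 0.0909)
  Task 2: C/T = 1/12 (approx. 0.0833)
  Task 3: C/T = 4/14 = 2/7 (approx. 0.2857)
  Task 4: C/T = 6/22 = 3/11 (approx. 0.2727)
Total utilization U = 1/11 + 1/12 + 2/7 + 3/11 = 677/924
Rounded to 4 decimal places: U = 0.7327
RM (Liu & Layland) bound for 4 tasks = 0.756828; compare with U = 677/924 (approx. 0.732684)
U <= bound, so schedulable by RM sufficient condition.

0.7327


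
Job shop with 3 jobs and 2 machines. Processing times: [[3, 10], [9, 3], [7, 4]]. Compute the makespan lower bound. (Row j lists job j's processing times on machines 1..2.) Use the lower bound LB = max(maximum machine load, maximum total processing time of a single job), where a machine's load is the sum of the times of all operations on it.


Machine loads:
  Machine 1: 3 + 9 + 7 = 19
  Machine 2: 10 + 3 + 4 = 17
Max machine load = 19
Job totals:
  Job 1: 13
  Job 2: 12
  Job 3: 11
Max job total = 13
Lower bound = max(19, 13) = 19

19


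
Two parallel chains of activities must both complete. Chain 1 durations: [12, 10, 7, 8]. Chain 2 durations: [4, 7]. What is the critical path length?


Path A total = 12 + 10 + 7 + 8 = 37
Path B total = 4 + 7 = 11
Critical path = longest path = max(37, 11) = 37

37


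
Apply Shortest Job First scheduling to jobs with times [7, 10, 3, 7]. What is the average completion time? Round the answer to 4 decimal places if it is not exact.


SJF order (ascending): [3, 7, 7, 10]
Completion times:
  Job 1: burst=3, C=3
  Job 2: burst=7, C=10
  Job 3: burst=7, C=17
  Job 4: burst=10, C=27
Average completion = 57/4 = 14.25

14.25


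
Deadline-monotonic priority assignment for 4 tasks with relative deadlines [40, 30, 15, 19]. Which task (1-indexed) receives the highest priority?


Sort tasks by relative deadline (ascending):
  Task 3: deadline = 15
  Task 4: deadline = 19
  Task 2: deadline = 30
  Task 1: deadline = 40
Priority order (highest first): [3, 4, 2, 1]
Highest priority task = 3

3


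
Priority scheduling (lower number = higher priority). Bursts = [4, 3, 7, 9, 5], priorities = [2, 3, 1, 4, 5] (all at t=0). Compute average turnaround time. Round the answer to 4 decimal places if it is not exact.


Sort by priority (ascending = highest first):
Order: [(1, 7), (2, 4), (3, 3), (4, 9), (5, 5)]
Completion times:
  Priority 1, burst=7, C=7
  Priority 2, burst=4, C=11
  Priority 3, burst=3, C=14
  Priority 4, burst=9, C=23
  Priority 5, burst=5, C=28
Average turnaround = 83/5 = 16.6

16.6


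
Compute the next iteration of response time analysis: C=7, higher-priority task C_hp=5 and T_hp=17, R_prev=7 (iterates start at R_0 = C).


R_next = C + ceil(R_prev / T_hp) * C_hp
ceil(7 / 17) = ceil(0.4118) = 1
Interference = 1 * 5 = 5
R_next = 7 + 5 = 12

12


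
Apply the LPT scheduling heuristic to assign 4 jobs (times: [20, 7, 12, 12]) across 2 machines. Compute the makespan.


Sort jobs in decreasing order (LPT): [20, 12, 12, 7]
Assign each job to the least loaded machine:
  Machine 1: jobs [20, 7], load = 27
  Machine 2: jobs [12, 12], load = 24
Makespan = max load = 27

27


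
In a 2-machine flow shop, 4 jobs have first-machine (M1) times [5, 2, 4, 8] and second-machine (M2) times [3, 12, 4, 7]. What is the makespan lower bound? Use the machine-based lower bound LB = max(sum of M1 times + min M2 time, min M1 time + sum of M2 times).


LB1 = sum(M1 times) + min(M2 times) = 19 + 3 = 22
LB2 = min(M1 times) + sum(M2 times) = 2 + 26 = 28
Lower bound = max(LB1, LB2) = max(22, 28) = 28

28


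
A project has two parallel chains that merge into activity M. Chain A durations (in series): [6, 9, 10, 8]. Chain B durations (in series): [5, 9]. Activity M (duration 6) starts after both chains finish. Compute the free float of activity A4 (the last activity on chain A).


ES(A4) = sum of predecessors on chain A = 25
EF(A4) = ES + duration = 25 + 8 = 33
Successor of A4 is M. ES(M) = max(sum(A), sum(B)) = max(33, 14) = 33
Free float = ES(successor) - EF(current) = 33 - 33 = 0

0


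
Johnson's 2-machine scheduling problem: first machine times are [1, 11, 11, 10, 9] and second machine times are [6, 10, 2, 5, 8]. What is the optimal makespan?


Apply Johnson's rule:
  Group 1 (a <= b): [(1, 1, 6)]
  Group 2 (a > b): [(2, 11, 10), (5, 9, 8), (4, 10, 5), (3, 11, 2)]
Optimal job order: [1, 2, 5, 4, 3]
Schedule:
  Job 1: M1 done at 1, M2 done at 7
  Job 2: M1 done at 12, M2 done at 22
  Job 5: M1 done at 21, M2 done at 30
  Job 4: M1 done at 31, M2 done at 36
  Job 3: M1 done at 42, M2 done at 44
Makespan = 44

44


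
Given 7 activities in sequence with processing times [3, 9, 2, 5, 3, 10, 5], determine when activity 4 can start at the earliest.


Activity 4 starts after activities 1 through 3 complete.
Predecessor durations: [3, 9, 2]
ES = 3 + 9 + 2 = 14

14


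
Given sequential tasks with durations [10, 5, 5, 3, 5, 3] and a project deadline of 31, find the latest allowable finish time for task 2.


LF(activity 2) = deadline - sum of successor durations
Successors: activities 3 through 6 with durations [5, 3, 5, 3]
Sum of successor durations = 16
LF = 31 - 16 = 15

15


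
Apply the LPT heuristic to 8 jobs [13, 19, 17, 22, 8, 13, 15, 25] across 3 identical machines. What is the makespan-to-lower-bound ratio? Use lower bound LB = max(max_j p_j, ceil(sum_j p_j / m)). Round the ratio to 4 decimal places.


LPT order: [25, 22, 19, 17, 15, 13, 13, 8]
Machine loads after assignment: [38, 45, 49]
LPT makespan = 49
Lower bound = max(max_job, ceil(total/3)) = max(25, 44) = 44
Ratio = 49 / 44 = 1.1136

1.1136


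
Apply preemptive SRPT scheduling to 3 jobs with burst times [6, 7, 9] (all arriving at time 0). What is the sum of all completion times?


Since all jobs arrive at t=0, SRPT equals SPT ordering.
SPT order: [6, 7, 9]
Completion times:
  Job 1: p=6, C=6
  Job 2: p=7, C=13
  Job 3: p=9, C=22
Total completion time = 6 + 13 + 22 = 41

41


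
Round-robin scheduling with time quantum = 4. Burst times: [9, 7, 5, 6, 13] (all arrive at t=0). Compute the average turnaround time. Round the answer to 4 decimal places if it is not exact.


Time quantum = 4
Execution trace:
  J1 runs 4 units, time = 4
  J2 runs 4 units, time = 8
  J3 runs 4 units, time = 12
  J4 runs 4 units, time = 16
  J5 runs 4 units, time = 20
  J1 runs 4 units, time = 24
  J2 runs 3 units, time = 27
  J3 runs 1 units, time = 28
  J4 runs 2 units, time = 30
  J5 runs 4 units, time = 34
  J1 runs 1 units, time = 35
  J5 runs 4 units, time = 39
  J5 runs 1 units, time = 40
Finish times: [35, 27, 28, 30, 40]
Average turnaround = 160/5 = 32.0

32.0


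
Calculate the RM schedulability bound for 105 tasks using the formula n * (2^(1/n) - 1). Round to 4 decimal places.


Compute 2^(1/105) = 1.0066232390
Subtract 1: 1.0066232390 - 1 = 0.0066232390
Multiply by n: 105 * 0.0066232390 = 0.6954400950
Round to 4 dp: 0.6954

0.6954


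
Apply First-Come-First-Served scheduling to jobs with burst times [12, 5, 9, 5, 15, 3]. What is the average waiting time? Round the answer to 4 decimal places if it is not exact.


FCFS order (as given): [12, 5, 9, 5, 15, 3]
Waiting times:
  Job 1: wait = 0
  Job 2: wait = 12
  Job 3: wait = 17
  Job 4: wait = 26
  Job 5: wait = 31
  Job 6: wait = 46
Sum of waiting times = 132
Average waiting time = 132/6 = 22.0

22.0


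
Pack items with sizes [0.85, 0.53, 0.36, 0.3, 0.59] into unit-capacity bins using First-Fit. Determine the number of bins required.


Place items sequentially using First-Fit:
  Item 0.85 -> new Bin 1
  Item 0.53 -> new Bin 2
  Item 0.36 -> Bin 2 (now 0.89)
  Item 0.3 -> new Bin 3
  Item 0.59 -> Bin 3 (now 0.89)
Total bins used = 3

3


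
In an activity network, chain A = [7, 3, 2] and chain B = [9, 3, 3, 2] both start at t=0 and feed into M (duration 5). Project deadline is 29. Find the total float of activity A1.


Forward pass: ES(A1) = sum of predecessors on chain A = 0
EF = ES + duration = 0 + 7 = 7
Backward pass: LF(M) = deadline = 29; LS(M) = 29 - 5 = 24
LF(A1) = LS(M) - sum(successors on chain A) = 24 - 5 = 19
LS = LF - duration = 19 - 7 = 12
Total float = LS - ES = 12 - 0 = 12

12


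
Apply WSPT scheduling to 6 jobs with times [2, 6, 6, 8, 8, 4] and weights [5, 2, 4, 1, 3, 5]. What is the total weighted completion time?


Compute p/w ratios and sort ascending (WSPT): [(2, 5), (4, 5), (6, 4), (8, 3), (6, 2), (8, 1)]
Compute weighted completion times:
  Job (p=2,w=5): C=2, w*C=5*2=10
  Job (p=4,w=5): C=6, w*C=5*6=30
  Job (p=6,w=4): C=12, w*C=4*12=48
  Job (p=8,w=3): C=20, w*C=3*20=60
  Job (p=6,w=2): C=26, w*C=2*26=52
  Job (p=8,w=1): C=34, w*C=1*34=34
Total weighted completion time = 234

234


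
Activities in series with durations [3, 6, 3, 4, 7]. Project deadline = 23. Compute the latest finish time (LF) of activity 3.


LF(activity 3) = deadline - sum of successor durations
Successors: activities 4 through 5 with durations [4, 7]
Sum of successor durations = 11
LF = 23 - 11 = 12

12


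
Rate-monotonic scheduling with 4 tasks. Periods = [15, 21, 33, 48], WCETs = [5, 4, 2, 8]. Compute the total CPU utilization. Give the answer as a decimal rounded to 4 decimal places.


Compute individual utilizations (exact fractions):
  Task 1: C/T = 5/15 = 1/3 (approx. 0.3333)
  Task 2: C/T = 4/21 (approx. 0.1905)
  Task 3: C/T = 2/33 (approx. 0.0606)
  Task 4: C/T = 8/48 = 1/6 (approx. 0.1667)
Total utilization U = 1/3 + 4/21 + 2/33 + 1/6 = 347/462
Rounded to 4 decimal places: U = 0.7511
RM (Liu & Layland) bound for 4 tasks = 0.756828; compare with U = 347/462 (approx. 0.751082)
U <= bound, so schedulable by RM sufficient condition.

0.7511


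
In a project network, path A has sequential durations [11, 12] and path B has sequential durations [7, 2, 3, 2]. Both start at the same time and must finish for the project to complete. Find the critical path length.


Path A total = 11 + 12 = 23
Path B total = 7 + 2 + 3 + 2 = 14
Critical path = longest path = max(23, 14) = 23

23


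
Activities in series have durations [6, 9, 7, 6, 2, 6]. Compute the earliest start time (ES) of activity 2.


Activity 2 starts after activities 1 through 1 complete.
Predecessor durations: [6]
ES = 6 = 6

6


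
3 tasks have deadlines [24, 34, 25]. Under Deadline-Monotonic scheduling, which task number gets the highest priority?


Sort tasks by relative deadline (ascending):
  Task 1: deadline = 24
  Task 3: deadline = 25
  Task 2: deadline = 34
Priority order (highest first): [1, 3, 2]
Highest priority task = 1

1


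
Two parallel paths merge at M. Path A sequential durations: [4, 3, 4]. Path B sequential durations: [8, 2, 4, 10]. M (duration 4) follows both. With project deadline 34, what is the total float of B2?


Forward pass: ES(B2) = sum of predecessors on chain B = 8
EF = ES + duration = 8 + 2 = 10
Backward pass: LF(M) = deadline = 34; LS(M) = 34 - 4 = 30
LF(B2) = LS(M) - sum(successors on chain B) = 30 - 14 = 16
LS = LF - duration = 16 - 2 = 14
Total float = LS - ES = 14 - 8 = 6

6


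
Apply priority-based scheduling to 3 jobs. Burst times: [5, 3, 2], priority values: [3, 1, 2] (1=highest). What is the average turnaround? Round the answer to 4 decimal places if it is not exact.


Sort by priority (ascending = highest first):
Order: [(1, 3), (2, 2), (3, 5)]
Completion times:
  Priority 1, burst=3, C=3
  Priority 2, burst=2, C=5
  Priority 3, burst=5, C=10
Average turnaround = 18/3 = 6.0

6.0


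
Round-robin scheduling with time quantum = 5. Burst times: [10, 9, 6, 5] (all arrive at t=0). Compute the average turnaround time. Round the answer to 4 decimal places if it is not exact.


Time quantum = 5
Execution trace:
  J1 runs 5 units, time = 5
  J2 runs 5 units, time = 10
  J3 runs 5 units, time = 15
  J4 runs 5 units, time = 20
  J1 runs 5 units, time = 25
  J2 runs 4 units, time = 29
  J3 runs 1 units, time = 30
Finish times: [25, 29, 30, 20]
Average turnaround = 104/4 = 26.0

26.0


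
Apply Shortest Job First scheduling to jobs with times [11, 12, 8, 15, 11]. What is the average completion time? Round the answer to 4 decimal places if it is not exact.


SJF order (ascending): [8, 11, 11, 12, 15]
Completion times:
  Job 1: burst=8, C=8
  Job 2: burst=11, C=19
  Job 3: burst=11, C=30
  Job 4: burst=12, C=42
  Job 5: burst=15, C=57
Average completion = 156/5 = 31.2

31.2


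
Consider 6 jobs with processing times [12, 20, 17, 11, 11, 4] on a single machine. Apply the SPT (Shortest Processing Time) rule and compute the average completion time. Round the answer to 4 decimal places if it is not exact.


Sort jobs by processing time (SPT order): [4, 11, 11, 12, 17, 20]
Compute completion times sequentially:
  Job 1: processing = 4, completes at 4
  Job 2: processing = 11, completes at 15
  Job 3: processing = 11, completes at 26
  Job 4: processing = 12, completes at 38
  Job 5: processing = 17, completes at 55
  Job 6: processing = 20, completes at 75
Sum of completion times = 213
Average completion time = 213/6 = 35.5

35.5


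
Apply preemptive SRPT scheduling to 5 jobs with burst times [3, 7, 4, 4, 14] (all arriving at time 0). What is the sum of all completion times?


Since all jobs arrive at t=0, SRPT equals SPT ordering.
SPT order: [3, 4, 4, 7, 14]
Completion times:
  Job 1: p=3, C=3
  Job 2: p=4, C=7
  Job 3: p=4, C=11
  Job 4: p=7, C=18
  Job 5: p=14, C=32
Total completion time = 3 + 7 + 11 + 18 + 32 = 71

71


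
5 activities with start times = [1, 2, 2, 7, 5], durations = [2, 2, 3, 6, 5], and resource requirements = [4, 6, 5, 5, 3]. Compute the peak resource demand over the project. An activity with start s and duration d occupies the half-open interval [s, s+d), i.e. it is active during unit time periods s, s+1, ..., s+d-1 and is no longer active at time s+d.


Each activity i is active on [start_i, start_i + duration_i).
Compute total resource usage per time slot:
  t=0: active resources = [], total = 0
  t=1: active resources = [4], total = 4
  t=2: active resources = [4, 6, 5], total = 15
  t=3: active resources = [6, 5], total = 11
  t=4: active resources = [5], total = 5
  t=5: active resources = [3], total = 3
  t=6: active resources = [3], total = 3
  t=7: active resources = [5, 3], total = 8
  t=8: active resources = [5, 3], total = 8
  t=9: active resources = [5, 3], total = 8
  t=10: active resources = [5], total = 5
  t=11: active resources = [5], total = 5
  t=12: active resources = [5], total = 5
Peak resource demand = 15

15


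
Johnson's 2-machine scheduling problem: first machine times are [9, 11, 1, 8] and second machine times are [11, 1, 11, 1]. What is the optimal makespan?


Apply Johnson's rule:
  Group 1 (a <= b): [(3, 1, 11), (1, 9, 11)]
  Group 2 (a > b): [(2, 11, 1), (4, 8, 1)]
Optimal job order: [3, 1, 2, 4]
Schedule:
  Job 3: M1 done at 1, M2 done at 12
  Job 1: M1 done at 10, M2 done at 23
  Job 2: M1 done at 21, M2 done at 24
  Job 4: M1 done at 29, M2 done at 30
Makespan = 30

30


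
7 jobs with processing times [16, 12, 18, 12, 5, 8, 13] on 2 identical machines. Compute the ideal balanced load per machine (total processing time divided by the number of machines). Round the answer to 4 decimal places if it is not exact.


Total processing time = 16 + 12 + 18 + 12 + 5 + 8 + 13 = 84
Number of machines = 2
Ideal balanced load = 84 / 2 = 42.0

42.0


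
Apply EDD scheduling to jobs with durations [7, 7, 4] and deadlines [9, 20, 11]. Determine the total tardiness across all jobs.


Sort by due date (EDD order): [(7, 9), (4, 11), (7, 20)]
Compute completion times and tardiness:
  Job 1: p=7, d=9, C=7, tardiness=max(0,7-9)=0
  Job 2: p=4, d=11, C=11, tardiness=max(0,11-11)=0
  Job 3: p=7, d=20, C=18, tardiness=max(0,18-20)=0
Total tardiness = 0

0


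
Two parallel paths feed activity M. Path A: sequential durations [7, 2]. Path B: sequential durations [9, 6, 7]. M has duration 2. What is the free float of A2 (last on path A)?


ES(A2) = sum of predecessors on chain A = 7
EF(A2) = ES + duration = 7 + 2 = 9
Successor of A2 is M. ES(M) = max(sum(A), sum(B)) = max(9, 22) = 22
Free float = ES(successor) - EF(current) = 22 - 9 = 13

13


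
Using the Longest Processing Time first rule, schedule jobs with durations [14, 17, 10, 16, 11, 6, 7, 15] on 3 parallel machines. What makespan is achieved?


Sort jobs in decreasing order (LPT): [17, 16, 15, 14, 11, 10, 7, 6]
Assign each job to the least loaded machine:
  Machine 1: jobs [17, 10, 7], load = 34
  Machine 2: jobs [16, 11, 6], load = 33
  Machine 3: jobs [15, 14], load = 29
Makespan = max load = 34

34


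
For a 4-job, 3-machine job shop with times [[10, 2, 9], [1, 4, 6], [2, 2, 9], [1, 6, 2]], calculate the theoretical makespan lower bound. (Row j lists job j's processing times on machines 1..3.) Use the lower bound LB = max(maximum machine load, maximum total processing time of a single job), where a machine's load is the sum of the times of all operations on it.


Machine loads:
  Machine 1: 10 + 1 + 2 + 1 = 14
  Machine 2: 2 + 4 + 2 + 6 = 14
  Machine 3: 9 + 6 + 9 + 2 = 26
Max machine load = 26
Job totals:
  Job 1: 21
  Job 2: 11
  Job 3: 13
  Job 4: 9
Max job total = 21
Lower bound = max(26, 21) = 26

26


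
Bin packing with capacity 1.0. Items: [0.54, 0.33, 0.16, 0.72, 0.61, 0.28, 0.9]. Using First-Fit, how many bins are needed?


Place items sequentially using First-Fit:
  Item 0.54 -> new Bin 1
  Item 0.33 -> Bin 1 (now 0.87)
  Item 0.16 -> new Bin 2
  Item 0.72 -> Bin 2 (now 0.88)
  Item 0.61 -> new Bin 3
  Item 0.28 -> Bin 3 (now 0.89)
  Item 0.9 -> new Bin 4
Total bins used = 4

4


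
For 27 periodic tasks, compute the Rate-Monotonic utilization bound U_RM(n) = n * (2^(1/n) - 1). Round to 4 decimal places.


Compute 2^(1/27) = 1.0260044847
Subtract 1: 1.0260044847 - 1 = 0.0260044847
Multiply by n: 27 * 0.0260044847 = 0.7021210869
Round to 4 dp: 0.7021

0.7021


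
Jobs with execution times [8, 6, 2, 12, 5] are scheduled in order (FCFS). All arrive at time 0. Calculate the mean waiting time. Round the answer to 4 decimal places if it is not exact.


FCFS order (as given): [8, 6, 2, 12, 5]
Waiting times:
  Job 1: wait = 0
  Job 2: wait = 8
  Job 3: wait = 14
  Job 4: wait = 16
  Job 5: wait = 28
Sum of waiting times = 66
Average waiting time = 66/5 = 13.2

13.2


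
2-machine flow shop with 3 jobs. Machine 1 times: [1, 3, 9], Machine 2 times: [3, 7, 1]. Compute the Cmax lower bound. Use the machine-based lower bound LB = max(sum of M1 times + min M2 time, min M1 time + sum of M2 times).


LB1 = sum(M1 times) + min(M2 times) = 13 + 1 = 14
LB2 = min(M1 times) + sum(M2 times) = 1 + 11 = 12
Lower bound = max(LB1, LB2) = max(14, 12) = 14

14


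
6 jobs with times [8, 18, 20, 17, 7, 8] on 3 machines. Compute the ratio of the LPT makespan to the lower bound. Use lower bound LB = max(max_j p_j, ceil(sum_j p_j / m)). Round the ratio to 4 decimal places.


LPT order: [20, 18, 17, 8, 8, 7]
Machine loads after assignment: [27, 26, 25]
LPT makespan = 27
Lower bound = max(max_job, ceil(total/3)) = max(20, 26) = 26
Ratio = 27 / 26 = 1.0385

1.0385


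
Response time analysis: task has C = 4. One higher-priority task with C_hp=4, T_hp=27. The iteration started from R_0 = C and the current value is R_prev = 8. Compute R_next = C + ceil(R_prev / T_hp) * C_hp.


R_next = C + ceil(R_prev / T_hp) * C_hp
ceil(8 / 27) = ceil(0.2963) = 1
Interference = 1 * 4 = 4
R_next = 4 + 4 = 8
R_next = R_prev, so the iteration has converged (response time = 8).

8


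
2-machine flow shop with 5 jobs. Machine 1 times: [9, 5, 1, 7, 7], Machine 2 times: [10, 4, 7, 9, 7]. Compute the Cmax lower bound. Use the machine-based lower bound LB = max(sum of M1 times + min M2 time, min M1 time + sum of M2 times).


LB1 = sum(M1 times) + min(M2 times) = 29 + 4 = 33
LB2 = min(M1 times) + sum(M2 times) = 1 + 37 = 38
Lower bound = max(LB1, LB2) = max(33, 38) = 38

38


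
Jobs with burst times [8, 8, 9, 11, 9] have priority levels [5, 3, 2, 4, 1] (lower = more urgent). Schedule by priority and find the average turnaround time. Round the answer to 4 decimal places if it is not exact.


Sort by priority (ascending = highest first):
Order: [(1, 9), (2, 9), (3, 8), (4, 11), (5, 8)]
Completion times:
  Priority 1, burst=9, C=9
  Priority 2, burst=9, C=18
  Priority 3, burst=8, C=26
  Priority 4, burst=11, C=37
  Priority 5, burst=8, C=45
Average turnaround = 135/5 = 27.0

27.0


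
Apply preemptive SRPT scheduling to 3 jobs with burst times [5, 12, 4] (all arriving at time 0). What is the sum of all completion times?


Since all jobs arrive at t=0, SRPT equals SPT ordering.
SPT order: [4, 5, 12]
Completion times:
  Job 1: p=4, C=4
  Job 2: p=5, C=9
  Job 3: p=12, C=21
Total completion time = 4 + 9 + 21 = 34

34


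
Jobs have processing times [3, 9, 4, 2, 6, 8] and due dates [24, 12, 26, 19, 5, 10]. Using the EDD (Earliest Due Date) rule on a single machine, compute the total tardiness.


Sort by due date (EDD order): [(6, 5), (8, 10), (9, 12), (2, 19), (3, 24), (4, 26)]
Compute completion times and tardiness:
  Job 1: p=6, d=5, C=6, tardiness=max(0,6-5)=1
  Job 2: p=8, d=10, C=14, tardiness=max(0,14-10)=4
  Job 3: p=9, d=12, C=23, tardiness=max(0,23-12)=11
  Job 4: p=2, d=19, C=25, tardiness=max(0,25-19)=6
  Job 5: p=3, d=24, C=28, tardiness=max(0,28-24)=4
  Job 6: p=4, d=26, C=32, tardiness=max(0,32-26)=6
Total tardiness = 32

32


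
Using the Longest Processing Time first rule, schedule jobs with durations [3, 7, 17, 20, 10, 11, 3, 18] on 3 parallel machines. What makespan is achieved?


Sort jobs in decreasing order (LPT): [20, 18, 17, 11, 10, 7, 3, 3]
Assign each job to the least loaded machine:
  Machine 1: jobs [20, 7, 3], load = 30
  Machine 2: jobs [18, 10, 3], load = 31
  Machine 3: jobs [17, 11], load = 28
Makespan = max load = 31

31


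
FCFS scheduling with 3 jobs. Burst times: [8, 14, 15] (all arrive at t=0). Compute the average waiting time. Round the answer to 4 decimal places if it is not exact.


FCFS order (as given): [8, 14, 15]
Waiting times:
  Job 1: wait = 0
  Job 2: wait = 8
  Job 3: wait = 22
Sum of waiting times = 30
Average waiting time = 30/3 = 10.0

10.0


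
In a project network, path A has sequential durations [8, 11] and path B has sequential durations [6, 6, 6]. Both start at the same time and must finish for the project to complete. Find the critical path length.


Path A total = 8 + 11 = 19
Path B total = 6 + 6 + 6 = 18
Critical path = longest path = max(19, 18) = 19

19


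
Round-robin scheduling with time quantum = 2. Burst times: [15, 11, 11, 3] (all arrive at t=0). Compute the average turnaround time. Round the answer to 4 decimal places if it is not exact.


Time quantum = 2
Execution trace:
  J1 runs 2 units, time = 2
  J2 runs 2 units, time = 4
  J3 runs 2 units, time = 6
  J4 runs 2 units, time = 8
  J1 runs 2 units, time = 10
  J2 runs 2 units, time = 12
  J3 runs 2 units, time = 14
  J4 runs 1 units, time = 15
  J1 runs 2 units, time = 17
  J2 runs 2 units, time = 19
  J3 runs 2 units, time = 21
  J1 runs 2 units, time = 23
  J2 runs 2 units, time = 25
  J3 runs 2 units, time = 27
  J1 runs 2 units, time = 29
  J2 runs 2 units, time = 31
  J3 runs 2 units, time = 33
  J1 runs 2 units, time = 35
  J2 runs 1 units, time = 36
  J3 runs 1 units, time = 37
  J1 runs 2 units, time = 39
  J1 runs 1 units, time = 40
Finish times: [40, 36, 37, 15]
Average turnaround = 128/4 = 32.0

32.0


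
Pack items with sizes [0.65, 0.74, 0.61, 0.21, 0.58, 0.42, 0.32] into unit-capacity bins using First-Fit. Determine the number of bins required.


Place items sequentially using First-Fit:
  Item 0.65 -> new Bin 1
  Item 0.74 -> new Bin 2
  Item 0.61 -> new Bin 3
  Item 0.21 -> Bin 1 (now 0.86)
  Item 0.58 -> new Bin 4
  Item 0.42 -> Bin 4 (now 1.0)
  Item 0.32 -> Bin 3 (now 0.93)
Total bins used = 4

4


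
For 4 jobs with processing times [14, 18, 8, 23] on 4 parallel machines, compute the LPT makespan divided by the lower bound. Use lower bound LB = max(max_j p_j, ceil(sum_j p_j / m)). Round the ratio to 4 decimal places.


LPT order: [23, 18, 14, 8]
Machine loads after assignment: [23, 18, 14, 8]
LPT makespan = 23
Lower bound = max(max_job, ceil(total/4)) = max(23, 16) = 23
Ratio = 23 / 23 = 1.0

1.0


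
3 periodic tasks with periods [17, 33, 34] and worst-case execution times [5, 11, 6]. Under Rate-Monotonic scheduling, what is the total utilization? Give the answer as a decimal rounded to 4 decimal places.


Compute individual utilizations (exact fractions):
  Task 1: C/T = 5/17 (approx. 0.2941)
  Task 2: C/T = 11/33 = 1/3 (approx. 0.3333)
  Task 3: C/T = 6/34 = 3/17 (approx. 0.1765)
Total utilization U = 5/17 + 1/3 + 3/17 = 41/51
Rounded to 4 decimal places: U = 0.8039
RM (Liu & Layland) bound for 3 tasks = 0.779763; compare with U = 41/51 (approx. 0.803922)
bound < U <= 1, so the RM sufficient condition is not met (inconclusive; an exact test such as response-time analysis is needed).

0.8039


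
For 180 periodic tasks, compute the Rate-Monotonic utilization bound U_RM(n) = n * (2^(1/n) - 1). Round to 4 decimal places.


Compute 2^(1/180) = 1.0038582416
Subtract 1: 1.0038582416 - 1 = 0.0038582416
Multiply by n: 180 * 0.0038582416 = 0.6944834880
Round to 4 dp: 0.6945

0.6945


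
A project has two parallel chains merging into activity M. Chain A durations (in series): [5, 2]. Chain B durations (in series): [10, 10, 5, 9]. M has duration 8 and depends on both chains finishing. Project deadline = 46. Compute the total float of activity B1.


Forward pass: ES(B1) = sum of predecessors on chain B = 0
EF = ES + duration = 0 + 10 = 10
Backward pass: LF(M) = deadline = 46; LS(M) = 46 - 8 = 38
LF(B1) = LS(M) - sum(successors on chain B) = 38 - 24 = 14
LS = LF - duration = 14 - 10 = 4
Total float = LS - ES = 4 - 0 = 4

4
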